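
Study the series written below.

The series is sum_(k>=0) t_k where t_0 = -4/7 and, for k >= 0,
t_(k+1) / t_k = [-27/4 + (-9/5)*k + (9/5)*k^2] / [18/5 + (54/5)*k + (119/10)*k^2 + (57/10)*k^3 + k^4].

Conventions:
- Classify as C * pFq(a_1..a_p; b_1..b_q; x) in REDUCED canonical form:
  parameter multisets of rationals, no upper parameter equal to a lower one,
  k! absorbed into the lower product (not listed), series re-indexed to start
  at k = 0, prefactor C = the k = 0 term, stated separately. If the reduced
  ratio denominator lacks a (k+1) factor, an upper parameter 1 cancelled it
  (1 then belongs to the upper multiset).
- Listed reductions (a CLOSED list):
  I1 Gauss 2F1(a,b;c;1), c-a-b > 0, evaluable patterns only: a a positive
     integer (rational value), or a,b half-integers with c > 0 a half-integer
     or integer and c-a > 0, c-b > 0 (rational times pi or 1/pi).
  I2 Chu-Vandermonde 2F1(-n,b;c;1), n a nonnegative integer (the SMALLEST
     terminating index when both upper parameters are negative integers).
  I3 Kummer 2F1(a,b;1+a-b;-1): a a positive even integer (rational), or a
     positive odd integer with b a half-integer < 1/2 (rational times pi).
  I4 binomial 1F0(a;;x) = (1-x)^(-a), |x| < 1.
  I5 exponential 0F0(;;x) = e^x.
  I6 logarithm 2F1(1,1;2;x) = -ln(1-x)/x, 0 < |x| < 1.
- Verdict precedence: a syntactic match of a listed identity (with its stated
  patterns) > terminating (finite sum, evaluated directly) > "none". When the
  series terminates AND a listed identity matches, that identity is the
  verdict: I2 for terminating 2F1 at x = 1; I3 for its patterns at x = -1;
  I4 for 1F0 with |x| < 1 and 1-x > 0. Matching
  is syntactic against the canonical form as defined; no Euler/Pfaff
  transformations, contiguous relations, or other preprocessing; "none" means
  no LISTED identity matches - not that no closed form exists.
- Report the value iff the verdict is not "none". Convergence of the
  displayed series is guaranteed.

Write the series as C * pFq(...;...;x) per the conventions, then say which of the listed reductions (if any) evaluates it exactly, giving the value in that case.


Classification (C = -4/7): 1F2 with upper {-5/2}, lower {6/5, 2}, argument x = 9/5. Verdict: none here - no I1-I6 shape fits x = 9/5 with lower {6/5, 2}.

Structural cue: with t_0 = -4/7, the expanded ratio factors over Q; C = -4/7, x = 9/5, roots give parameters.
Ratio: r(k) = (9/5) * (k-5/2) / [(k+6/5) (k+2) (k+1)] ; factor over Q: parameters, x = (9/5), and C = -4/7.


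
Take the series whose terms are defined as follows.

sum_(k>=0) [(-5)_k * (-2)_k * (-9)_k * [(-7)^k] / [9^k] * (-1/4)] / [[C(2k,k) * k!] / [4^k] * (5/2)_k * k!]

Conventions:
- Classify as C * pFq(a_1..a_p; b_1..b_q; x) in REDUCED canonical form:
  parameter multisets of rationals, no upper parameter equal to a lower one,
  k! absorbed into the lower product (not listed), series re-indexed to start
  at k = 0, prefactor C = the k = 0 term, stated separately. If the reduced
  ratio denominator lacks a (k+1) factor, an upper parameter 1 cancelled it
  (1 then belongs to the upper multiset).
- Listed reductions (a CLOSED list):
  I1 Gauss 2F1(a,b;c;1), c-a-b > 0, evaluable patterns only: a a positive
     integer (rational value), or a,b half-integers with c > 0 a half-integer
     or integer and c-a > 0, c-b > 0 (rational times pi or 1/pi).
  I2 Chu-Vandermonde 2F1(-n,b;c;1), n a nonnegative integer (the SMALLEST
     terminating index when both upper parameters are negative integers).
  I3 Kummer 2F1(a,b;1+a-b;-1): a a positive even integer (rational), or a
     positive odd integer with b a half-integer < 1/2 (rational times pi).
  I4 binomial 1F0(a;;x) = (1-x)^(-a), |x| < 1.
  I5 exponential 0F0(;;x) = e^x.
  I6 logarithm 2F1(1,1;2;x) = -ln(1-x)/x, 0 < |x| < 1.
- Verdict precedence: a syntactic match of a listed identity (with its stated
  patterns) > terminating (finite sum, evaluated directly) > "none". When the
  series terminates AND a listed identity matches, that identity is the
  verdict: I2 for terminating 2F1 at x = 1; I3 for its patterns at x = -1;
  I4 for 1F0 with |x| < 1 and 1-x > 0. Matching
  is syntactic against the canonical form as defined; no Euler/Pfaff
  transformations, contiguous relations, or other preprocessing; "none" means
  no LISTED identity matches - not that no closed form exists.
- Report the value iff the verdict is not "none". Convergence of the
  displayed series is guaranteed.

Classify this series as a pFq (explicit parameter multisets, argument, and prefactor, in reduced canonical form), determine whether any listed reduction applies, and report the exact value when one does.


This is -1/4 * 3F2(-9, -5, -2; 1/2, 5/2; -7/9) in reduced canonical form. Verdict: terminating. With -2 upstairs the series is a 3-term polynomial sum; evaluated term by term. Hence: -5123/108.

Key observation: x = (-7/9) and the lower central binomial (C = -1/4) hides (1/2)_k.
Ratio: r(k) = (-7/9) * (k-9) (k-5) (k-2) / [(k+1/2) (k+5/2) (k+1)] - rational in k, leading ratio (-7/9); with t_0 = -1/4, classification follows.


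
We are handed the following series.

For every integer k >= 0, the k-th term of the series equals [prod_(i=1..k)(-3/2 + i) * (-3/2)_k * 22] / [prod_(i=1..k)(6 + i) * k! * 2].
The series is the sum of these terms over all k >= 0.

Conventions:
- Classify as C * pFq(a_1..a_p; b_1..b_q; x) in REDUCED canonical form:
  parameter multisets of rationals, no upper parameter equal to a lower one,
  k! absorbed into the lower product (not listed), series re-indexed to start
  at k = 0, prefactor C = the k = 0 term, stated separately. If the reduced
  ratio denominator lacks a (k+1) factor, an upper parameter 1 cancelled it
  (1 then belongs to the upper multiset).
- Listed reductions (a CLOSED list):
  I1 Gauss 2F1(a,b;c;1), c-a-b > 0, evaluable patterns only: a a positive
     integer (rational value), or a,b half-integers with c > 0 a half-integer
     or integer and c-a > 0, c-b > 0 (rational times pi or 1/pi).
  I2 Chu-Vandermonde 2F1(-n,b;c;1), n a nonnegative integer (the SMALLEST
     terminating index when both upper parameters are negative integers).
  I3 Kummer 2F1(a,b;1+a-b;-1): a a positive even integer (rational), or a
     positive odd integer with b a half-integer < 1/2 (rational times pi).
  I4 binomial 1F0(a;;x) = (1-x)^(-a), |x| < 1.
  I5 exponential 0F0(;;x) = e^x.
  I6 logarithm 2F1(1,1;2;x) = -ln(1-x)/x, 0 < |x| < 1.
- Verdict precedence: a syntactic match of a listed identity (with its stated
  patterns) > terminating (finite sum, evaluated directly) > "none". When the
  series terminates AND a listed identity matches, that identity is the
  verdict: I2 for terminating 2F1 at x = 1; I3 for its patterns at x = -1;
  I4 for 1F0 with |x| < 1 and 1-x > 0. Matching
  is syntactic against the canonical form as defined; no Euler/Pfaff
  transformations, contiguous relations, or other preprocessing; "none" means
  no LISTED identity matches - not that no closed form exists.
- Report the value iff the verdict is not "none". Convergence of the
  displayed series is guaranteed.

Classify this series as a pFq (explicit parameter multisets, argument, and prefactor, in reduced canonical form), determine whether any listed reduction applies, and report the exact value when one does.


Prefactor 11, argument 1: 2F1 with upper {-3/2, -1/2} over lower {7}. Verdict: this is Gauss's theorem I1 (half-integer case) (x = 1; upper {-3/2, -1/2} half-integers, c = 7 in the evaluable pattern). Exact value: (67108864/1756755) / pi.

Key step: from the first term 11: the running product (prefactor 11) telescopes to a rising factorial.
Term ratio: r(k) = 1 * (k-3/2) (k-1/2) / [(k+7) (k+1)] - poly over poly, x = 1 from leading terms; C = 11 at k = 0.


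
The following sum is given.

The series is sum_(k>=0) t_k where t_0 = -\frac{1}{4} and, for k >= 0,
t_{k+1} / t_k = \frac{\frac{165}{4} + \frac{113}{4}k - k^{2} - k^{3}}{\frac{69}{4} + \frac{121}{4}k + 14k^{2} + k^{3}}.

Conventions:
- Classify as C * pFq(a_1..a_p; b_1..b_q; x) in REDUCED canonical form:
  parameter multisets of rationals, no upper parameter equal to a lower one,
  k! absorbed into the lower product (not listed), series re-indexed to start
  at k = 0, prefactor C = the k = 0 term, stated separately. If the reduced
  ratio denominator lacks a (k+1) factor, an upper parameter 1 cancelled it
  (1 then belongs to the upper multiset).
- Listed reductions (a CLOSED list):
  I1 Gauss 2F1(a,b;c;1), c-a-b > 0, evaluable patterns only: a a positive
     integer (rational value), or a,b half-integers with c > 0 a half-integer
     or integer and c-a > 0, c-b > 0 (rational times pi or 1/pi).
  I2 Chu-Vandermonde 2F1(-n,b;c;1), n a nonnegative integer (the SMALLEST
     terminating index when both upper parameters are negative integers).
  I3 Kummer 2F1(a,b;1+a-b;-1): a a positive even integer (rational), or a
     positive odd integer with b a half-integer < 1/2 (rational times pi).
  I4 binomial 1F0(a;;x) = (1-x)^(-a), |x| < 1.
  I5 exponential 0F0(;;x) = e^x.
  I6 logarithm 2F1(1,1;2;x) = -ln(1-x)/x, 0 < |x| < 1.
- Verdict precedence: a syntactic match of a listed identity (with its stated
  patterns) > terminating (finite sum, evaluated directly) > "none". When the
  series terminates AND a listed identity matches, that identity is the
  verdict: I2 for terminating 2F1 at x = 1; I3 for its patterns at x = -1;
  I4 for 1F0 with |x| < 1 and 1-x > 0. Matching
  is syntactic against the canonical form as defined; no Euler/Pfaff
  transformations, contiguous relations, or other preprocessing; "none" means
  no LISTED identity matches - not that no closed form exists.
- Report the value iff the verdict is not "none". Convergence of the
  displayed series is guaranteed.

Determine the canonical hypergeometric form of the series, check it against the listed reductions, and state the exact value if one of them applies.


x = -1 here; the reduced form reads 2F1, upper {-\frac{11}{2}, 5}, lower {\frac{23}{2}}, C = -\frac{1}{4}. Verdict: Kummer (I3) fires (x = -1; c = \frac{23}{2} equals 1+a-b for upper {-\frac{11}{2}, 5}: listed pattern). Exact value: \left(-\frac{43648605}{67108864}\right) \cdot \pi.

First insight: x = -1 and the expanded ratio factors over Q; C = -1/4, roots give parameters.
Ratio: r(k) = -1 * (k-\frac{11}{2}) (k+5) / [(k+\frac{23}{2}) (k+1)] - rational; roots negated = parameters, x = -1, C = -\frac{1}{4}.


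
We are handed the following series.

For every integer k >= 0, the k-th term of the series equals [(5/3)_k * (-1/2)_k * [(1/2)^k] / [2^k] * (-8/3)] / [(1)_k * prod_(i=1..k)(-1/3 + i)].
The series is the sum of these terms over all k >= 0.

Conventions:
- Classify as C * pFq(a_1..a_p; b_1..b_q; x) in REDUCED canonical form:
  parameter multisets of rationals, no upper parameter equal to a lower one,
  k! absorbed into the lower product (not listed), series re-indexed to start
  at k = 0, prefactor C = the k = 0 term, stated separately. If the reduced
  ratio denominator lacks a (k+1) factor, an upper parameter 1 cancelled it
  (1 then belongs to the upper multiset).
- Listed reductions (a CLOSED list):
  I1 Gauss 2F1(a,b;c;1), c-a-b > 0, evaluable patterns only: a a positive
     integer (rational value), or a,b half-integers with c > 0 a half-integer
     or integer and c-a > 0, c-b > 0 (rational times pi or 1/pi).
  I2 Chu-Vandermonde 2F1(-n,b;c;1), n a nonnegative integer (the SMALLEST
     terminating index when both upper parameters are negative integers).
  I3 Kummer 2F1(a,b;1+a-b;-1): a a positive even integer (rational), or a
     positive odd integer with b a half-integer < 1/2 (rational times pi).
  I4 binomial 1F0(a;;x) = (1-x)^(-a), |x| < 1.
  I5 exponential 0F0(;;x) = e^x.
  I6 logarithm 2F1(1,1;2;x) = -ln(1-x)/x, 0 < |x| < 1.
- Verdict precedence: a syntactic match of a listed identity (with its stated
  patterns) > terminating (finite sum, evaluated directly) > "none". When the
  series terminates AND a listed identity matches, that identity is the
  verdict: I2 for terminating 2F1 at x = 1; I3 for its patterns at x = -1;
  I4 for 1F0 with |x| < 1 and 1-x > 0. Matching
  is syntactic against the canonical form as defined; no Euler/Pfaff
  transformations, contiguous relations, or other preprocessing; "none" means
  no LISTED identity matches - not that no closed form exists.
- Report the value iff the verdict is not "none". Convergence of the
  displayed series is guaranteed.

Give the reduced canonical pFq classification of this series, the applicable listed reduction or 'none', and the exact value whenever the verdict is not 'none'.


Canonical form: C = -8/3 times 2F1 with upper {-1/2, 5/3}, lower {2/3}, x = 1/4. Verdict: none. Every listed pattern misses the 2F1 form at 1/4, upper {-1/2, 5/3}.

Key observation: x = (1/4) and (1)_k (prefactor -8/3) is k! itself.
Step ratio: r(k) = (1/4) * (k-1/2) (k+5/3) / [(k+2/3) (k+1)] - rational; roots negated = parameters, x = (1/4), C = -8/3.


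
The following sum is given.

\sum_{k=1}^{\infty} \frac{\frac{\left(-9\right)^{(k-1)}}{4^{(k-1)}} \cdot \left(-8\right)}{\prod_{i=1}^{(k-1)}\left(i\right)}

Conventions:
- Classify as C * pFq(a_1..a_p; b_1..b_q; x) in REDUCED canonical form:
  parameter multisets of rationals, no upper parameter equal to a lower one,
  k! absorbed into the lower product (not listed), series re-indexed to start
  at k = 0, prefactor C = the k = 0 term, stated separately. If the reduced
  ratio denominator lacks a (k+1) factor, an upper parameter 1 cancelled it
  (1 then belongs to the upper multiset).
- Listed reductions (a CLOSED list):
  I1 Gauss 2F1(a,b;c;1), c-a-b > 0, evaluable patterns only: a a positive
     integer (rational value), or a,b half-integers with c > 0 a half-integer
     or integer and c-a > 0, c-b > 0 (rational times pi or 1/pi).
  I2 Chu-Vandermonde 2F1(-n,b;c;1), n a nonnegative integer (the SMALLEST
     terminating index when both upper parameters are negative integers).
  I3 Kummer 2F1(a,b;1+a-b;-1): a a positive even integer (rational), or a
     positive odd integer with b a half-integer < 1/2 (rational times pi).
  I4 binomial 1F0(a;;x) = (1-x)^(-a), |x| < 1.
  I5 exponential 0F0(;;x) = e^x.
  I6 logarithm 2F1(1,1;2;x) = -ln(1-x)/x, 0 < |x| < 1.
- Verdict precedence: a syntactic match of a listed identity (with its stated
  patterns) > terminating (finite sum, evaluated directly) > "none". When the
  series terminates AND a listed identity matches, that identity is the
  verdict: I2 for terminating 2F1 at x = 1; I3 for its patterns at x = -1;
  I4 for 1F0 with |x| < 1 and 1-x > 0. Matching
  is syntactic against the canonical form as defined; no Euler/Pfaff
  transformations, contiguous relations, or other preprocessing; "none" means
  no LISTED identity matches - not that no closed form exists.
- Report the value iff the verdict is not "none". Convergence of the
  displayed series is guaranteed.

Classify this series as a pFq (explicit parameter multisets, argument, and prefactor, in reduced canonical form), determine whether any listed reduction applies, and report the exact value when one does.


At argument -\frac{9}{4}: a 0F0 with upper {-}, lower {-}, scaled by C = -8. Verdict: exponential (I5) matches (the 0F0 exponential series at x = -\frac{9}{4}). Hence: \left(-8\right) \cdot e^{-\frac{9}{4}}.

Key observation: t_0 being -8, the two geometric factors (C = -8) combine into one argument.
Term ratio: r(k) = -\frac{9}{4} * 1 / [(k+1)] - rational in k, leading ratio -\frac{9}{4}; with t_0 = -8, classification follows.


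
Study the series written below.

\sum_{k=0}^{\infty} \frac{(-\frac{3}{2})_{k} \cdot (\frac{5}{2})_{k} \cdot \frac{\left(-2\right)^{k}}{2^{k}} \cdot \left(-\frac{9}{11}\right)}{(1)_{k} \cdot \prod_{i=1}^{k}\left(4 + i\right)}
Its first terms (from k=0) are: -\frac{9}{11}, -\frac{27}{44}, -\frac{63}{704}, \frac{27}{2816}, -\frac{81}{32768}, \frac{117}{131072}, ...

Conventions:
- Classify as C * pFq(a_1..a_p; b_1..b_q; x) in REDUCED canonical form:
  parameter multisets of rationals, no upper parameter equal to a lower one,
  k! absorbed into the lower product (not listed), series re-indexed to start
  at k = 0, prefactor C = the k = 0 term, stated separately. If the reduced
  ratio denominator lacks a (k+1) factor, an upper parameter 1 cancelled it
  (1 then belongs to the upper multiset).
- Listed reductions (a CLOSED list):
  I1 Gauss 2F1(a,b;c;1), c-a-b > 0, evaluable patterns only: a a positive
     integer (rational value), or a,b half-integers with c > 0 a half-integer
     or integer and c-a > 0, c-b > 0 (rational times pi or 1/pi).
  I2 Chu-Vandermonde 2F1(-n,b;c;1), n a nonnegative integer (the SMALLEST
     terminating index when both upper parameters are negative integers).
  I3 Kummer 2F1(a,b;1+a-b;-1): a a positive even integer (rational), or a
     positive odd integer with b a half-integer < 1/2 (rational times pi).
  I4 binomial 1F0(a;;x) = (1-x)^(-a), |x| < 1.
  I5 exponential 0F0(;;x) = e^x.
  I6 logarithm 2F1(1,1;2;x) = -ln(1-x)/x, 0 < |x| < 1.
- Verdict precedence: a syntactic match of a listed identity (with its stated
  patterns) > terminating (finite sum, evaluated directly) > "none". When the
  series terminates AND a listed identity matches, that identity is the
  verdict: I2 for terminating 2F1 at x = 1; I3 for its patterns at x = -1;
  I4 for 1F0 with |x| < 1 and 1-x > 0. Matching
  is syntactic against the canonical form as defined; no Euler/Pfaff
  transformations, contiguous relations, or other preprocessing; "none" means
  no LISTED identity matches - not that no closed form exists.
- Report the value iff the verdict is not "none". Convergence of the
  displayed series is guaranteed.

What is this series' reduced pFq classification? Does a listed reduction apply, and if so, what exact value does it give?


Classification (C = -\frac{9}{11}): 2F1 with upper {-\frac{3}{2}, \frac{5}{2}}, lower {5}, argument x = -1. Verdict: none. Every listed pattern misses the 2F1 form at -1, upper {-\frac{3}{2}, \frac{5}{2}}.

The tell: t_0 being -\frac{9}{11}, the two k-th powers (prefactor -9/11) combine into one argument.
Adjacent-term ratio: r(k) = -1 * (k-\frac{3}{2}) (k+\frac{5}{2}) / [(k+5) (k+1)] - poly over poly, x = -1 from leading terms; C = -\frac{9}{11} at k = 0.


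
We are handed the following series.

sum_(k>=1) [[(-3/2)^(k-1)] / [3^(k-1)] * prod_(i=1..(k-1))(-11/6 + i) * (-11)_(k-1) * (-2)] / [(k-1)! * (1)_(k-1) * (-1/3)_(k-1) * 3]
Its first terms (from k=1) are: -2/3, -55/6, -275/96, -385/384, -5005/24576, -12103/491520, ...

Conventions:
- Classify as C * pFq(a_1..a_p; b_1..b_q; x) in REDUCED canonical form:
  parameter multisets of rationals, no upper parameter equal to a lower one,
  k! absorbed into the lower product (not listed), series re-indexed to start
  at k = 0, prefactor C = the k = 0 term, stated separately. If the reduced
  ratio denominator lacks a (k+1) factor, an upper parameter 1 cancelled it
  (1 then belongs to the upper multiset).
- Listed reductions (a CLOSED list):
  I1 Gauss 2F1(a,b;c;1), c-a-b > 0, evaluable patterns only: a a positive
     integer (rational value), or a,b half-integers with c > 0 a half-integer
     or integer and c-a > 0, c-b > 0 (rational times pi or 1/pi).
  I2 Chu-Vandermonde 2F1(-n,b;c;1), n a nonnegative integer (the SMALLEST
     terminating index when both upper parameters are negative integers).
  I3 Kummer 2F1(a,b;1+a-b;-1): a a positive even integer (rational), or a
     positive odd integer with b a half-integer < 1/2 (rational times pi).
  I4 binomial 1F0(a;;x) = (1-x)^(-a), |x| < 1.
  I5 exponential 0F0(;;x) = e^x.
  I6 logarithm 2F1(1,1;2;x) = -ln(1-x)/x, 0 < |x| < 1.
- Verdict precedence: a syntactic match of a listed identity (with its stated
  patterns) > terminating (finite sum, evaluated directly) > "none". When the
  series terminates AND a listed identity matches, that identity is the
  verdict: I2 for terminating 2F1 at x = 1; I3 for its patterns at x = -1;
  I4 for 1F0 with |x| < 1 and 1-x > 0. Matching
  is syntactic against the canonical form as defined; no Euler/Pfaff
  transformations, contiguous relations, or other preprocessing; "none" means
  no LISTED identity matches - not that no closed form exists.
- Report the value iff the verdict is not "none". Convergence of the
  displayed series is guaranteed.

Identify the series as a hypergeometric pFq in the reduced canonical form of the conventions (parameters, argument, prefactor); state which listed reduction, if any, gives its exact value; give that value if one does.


Classification (C = -2/3): 2F2 with upper {-11, -5/6}, lower {-1/3, 1}, argument x = -1/2. Verdict: terminating. (-11)_k vanishes past k = 11, leaving a 12-term sum, computed directly. Its exact value is -2031071009253298175707/145798010550815293440.

Key observation: t_0 = -2/3 here, and the two k-th powers (C = -2/3, x = -1/2) combine into one argument.
Ratio: r(k) = (-1/2) * (k-11) (k-5/6) / [(k-1/3) (k+1) (k+1)] - rational; roots negated = parameters, x = (-1/2), C = -2/3.


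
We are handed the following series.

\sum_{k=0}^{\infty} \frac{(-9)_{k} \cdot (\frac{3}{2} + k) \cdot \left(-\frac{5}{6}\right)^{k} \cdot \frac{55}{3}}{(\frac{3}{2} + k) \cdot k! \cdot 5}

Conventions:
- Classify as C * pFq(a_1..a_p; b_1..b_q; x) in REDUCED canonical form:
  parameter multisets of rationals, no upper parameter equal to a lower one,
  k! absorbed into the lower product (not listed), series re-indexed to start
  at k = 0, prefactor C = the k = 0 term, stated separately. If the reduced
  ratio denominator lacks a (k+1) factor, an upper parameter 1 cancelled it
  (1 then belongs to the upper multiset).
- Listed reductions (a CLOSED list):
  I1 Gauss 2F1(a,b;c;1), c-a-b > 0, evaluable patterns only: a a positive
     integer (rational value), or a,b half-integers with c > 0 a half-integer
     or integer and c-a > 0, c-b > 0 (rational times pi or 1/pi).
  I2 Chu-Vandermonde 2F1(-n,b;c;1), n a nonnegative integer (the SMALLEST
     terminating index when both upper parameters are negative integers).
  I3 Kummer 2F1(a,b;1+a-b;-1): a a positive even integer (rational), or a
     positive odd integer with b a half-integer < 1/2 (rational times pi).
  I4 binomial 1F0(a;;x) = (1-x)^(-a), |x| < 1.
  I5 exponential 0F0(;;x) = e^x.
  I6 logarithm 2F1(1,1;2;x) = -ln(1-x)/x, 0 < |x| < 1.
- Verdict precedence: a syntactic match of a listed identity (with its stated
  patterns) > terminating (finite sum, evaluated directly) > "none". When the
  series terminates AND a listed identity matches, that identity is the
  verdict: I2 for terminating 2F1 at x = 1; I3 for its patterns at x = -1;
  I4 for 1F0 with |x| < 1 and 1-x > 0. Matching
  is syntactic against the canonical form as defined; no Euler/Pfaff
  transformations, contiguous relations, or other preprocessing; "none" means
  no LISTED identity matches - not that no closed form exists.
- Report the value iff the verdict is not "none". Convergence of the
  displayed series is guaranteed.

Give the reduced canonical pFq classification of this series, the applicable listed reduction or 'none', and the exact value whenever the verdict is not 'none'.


Structural cue: x = -\frac{5}{6} and the constant factors (prefactor 11/3) combine into one prefactor.
Ratio: r(k) = -\frac{5}{6} * (k-9) / [(k+1)] - poly over poly, x = -\frac{5}{6} from leading terms; C = \frac{11}{3} at k = 0.

This is \frac{11}{3} * 1F0(-9; -; -\frac{5}{6}) in reduced canonical form. Verdict: the I4 binomial reduction matches (the 1F0 binomial series: exponent 9, x = -\frac{5}{6}). Its exact value is \frac{25937424601}{30233088}.


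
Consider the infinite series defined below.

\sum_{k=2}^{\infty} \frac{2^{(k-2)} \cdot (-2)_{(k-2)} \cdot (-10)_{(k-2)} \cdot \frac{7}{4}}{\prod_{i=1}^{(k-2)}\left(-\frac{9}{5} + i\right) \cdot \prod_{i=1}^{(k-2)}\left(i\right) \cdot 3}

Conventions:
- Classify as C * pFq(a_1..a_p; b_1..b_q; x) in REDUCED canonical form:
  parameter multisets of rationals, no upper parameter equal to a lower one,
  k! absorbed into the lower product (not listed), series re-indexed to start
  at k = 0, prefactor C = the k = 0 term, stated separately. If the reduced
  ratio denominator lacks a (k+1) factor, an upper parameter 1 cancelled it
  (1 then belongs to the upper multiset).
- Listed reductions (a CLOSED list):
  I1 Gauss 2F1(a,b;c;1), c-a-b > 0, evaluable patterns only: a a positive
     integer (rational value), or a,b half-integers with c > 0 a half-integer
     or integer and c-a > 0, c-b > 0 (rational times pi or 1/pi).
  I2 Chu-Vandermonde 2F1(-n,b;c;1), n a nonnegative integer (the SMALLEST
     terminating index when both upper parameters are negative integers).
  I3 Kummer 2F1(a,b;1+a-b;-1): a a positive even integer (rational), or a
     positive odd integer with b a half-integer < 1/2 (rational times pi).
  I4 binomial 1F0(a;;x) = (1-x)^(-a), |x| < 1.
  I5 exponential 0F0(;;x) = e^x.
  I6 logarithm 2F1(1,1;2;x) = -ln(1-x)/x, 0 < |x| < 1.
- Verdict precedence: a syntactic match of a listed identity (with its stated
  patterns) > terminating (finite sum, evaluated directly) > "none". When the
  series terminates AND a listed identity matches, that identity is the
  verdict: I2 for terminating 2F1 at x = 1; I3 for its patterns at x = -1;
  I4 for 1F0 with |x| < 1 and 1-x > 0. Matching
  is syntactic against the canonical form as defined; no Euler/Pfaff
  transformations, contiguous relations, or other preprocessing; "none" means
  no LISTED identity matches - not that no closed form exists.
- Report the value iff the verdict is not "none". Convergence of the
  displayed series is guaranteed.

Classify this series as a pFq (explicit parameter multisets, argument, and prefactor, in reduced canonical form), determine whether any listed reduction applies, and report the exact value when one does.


This is \frac{7}{12} * 2F1(-10, -2; -\frac{4}{5}; 2) in reduced canonical form. Verdict: terminating - the sum ends at index 2 because -2 is a negative integer; exact evaluation follows. Hence: -\frac{16093}{12}.

Key step: with t_0 = \frac{7}{12}, the constant factors (prefactor 7/12) combine into one prefactor.
Adjacent-term ratio: r(k) = 2 * (k-10) (k-2) / [(k-\frac{4}{5}) (k+1)] - rational; roots negated = parameters, x = 2, C = \frac{7}{12}.


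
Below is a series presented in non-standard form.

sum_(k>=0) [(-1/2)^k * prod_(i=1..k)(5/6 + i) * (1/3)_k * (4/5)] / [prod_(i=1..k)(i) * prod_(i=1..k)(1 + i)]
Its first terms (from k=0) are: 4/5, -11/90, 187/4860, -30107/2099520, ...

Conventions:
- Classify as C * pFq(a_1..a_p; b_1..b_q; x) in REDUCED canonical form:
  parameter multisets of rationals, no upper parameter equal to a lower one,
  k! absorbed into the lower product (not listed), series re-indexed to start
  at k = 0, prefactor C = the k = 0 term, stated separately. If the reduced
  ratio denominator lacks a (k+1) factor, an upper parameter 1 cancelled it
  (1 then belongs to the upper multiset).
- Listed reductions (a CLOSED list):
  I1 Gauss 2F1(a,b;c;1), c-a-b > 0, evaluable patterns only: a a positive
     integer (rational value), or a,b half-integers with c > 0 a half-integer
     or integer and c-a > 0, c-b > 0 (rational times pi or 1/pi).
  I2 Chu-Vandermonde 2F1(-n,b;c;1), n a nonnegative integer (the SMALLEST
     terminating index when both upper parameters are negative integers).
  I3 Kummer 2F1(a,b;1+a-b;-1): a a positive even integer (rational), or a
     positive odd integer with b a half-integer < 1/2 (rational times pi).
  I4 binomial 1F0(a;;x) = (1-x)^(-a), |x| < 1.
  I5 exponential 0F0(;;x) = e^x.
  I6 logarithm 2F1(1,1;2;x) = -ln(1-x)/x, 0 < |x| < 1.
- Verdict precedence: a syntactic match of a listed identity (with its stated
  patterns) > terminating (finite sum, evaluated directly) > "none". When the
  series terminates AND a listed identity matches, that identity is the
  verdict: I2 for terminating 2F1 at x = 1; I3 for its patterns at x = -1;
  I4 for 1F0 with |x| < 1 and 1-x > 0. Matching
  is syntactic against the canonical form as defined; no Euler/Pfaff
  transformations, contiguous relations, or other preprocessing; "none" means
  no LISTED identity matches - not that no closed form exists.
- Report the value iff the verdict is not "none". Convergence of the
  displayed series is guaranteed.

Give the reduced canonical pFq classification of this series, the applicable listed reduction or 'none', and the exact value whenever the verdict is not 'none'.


The tell: with t_0 = 4/5, the lower running product (prefactor 4/5) is a rising factorial.
Term ratio: r(k) = (-1/2) * (k+1/3) (k+11/6) / [(k+2) (k+1)] - rational in k. x = (-1/2); t_0 = 4/5; negate the roots.

Classification (C = 4/5): 2F1 with upper {1/3, 11/6}, lower {2}, argument x = -1/2. Verdict: none (x = -1/2): each listed identity misses the multisets {1/3, 11/6} ; {2}.


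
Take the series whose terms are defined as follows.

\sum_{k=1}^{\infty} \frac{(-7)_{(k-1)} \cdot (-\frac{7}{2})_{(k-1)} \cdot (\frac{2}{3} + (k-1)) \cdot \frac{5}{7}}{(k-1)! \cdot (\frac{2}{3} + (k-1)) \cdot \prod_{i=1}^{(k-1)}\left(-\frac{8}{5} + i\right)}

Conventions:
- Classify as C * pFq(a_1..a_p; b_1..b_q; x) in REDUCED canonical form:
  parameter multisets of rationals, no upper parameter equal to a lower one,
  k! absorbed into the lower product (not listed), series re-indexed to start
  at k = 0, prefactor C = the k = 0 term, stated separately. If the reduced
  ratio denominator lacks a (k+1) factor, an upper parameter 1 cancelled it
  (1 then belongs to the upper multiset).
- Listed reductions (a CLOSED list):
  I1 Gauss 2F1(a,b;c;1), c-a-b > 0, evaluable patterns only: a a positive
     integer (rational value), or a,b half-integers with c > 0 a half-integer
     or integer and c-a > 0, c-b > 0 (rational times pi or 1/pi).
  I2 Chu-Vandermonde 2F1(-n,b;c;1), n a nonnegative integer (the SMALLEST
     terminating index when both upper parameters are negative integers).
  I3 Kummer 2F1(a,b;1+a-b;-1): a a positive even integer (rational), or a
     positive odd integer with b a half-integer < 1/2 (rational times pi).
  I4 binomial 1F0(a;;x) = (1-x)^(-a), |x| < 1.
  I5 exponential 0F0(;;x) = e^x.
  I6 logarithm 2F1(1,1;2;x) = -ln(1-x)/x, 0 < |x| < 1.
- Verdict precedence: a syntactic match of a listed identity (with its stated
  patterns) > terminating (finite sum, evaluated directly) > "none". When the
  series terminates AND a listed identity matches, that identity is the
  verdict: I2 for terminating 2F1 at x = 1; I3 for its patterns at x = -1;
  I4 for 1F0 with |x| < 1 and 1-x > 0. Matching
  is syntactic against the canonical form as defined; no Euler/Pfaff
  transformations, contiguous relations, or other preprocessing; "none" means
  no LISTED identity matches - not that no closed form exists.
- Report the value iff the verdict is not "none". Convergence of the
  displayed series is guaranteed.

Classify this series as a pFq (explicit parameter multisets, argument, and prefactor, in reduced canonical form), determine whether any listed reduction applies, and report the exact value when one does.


At argument 1: a 2F1 with upper {-7, -\frac{7}{2}}, lower {-\frac{3}{5}}, scaled by C = \frac{5}{7}. Verdict: Vandermonde's identity (I2) matches (terminating 2F1 at x = 1 with n = 7, b = -7/2, c = -\frac{3}{5}). Exact value: -\frac{17984911295}{10340352}.

Key step: from the first term \frac{5}{7}: the lower running product (C = 5/7, x = 1) is a rising factorial.
Ratio: r(k) = 1 * (k-7) (k-\frac{7}{2}) / [(k-\frac{3}{5}) (k+1)] - rational; roots negated = parameters, x = 1, C = \frac{5}{7}.


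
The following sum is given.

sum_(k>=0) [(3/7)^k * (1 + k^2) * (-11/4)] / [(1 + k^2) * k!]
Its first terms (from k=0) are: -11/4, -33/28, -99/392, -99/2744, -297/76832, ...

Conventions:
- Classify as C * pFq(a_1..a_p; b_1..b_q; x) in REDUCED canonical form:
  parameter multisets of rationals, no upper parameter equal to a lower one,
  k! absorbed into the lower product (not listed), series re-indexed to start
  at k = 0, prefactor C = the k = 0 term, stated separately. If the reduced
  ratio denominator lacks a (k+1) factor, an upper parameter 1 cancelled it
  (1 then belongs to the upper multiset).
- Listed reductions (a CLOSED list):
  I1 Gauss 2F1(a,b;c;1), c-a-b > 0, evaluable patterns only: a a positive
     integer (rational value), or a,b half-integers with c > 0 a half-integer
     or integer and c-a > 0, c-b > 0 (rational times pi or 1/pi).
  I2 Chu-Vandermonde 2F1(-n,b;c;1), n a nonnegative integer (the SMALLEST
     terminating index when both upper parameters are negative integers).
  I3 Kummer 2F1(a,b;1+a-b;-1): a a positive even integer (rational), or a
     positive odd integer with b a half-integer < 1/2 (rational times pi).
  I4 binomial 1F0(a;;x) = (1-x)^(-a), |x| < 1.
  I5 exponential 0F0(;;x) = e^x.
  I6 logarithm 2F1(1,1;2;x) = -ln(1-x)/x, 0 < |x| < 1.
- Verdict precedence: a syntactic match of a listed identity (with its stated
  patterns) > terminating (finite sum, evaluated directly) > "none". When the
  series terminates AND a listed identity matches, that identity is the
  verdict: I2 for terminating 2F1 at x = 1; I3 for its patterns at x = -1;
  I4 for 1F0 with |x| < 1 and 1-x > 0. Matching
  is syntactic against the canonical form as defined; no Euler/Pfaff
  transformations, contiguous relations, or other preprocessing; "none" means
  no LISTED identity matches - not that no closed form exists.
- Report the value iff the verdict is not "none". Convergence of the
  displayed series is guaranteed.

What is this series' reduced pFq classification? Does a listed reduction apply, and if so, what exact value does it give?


Classification (C = -11/4): 0F0 with upper {-}, lower {-}, argument x = 3/7. Verdict: exponential (I5) matches (the 0F0 exponential series at x = 3/7). Sum: (-11/4) * e^(3/7).

Key observation: from the first term -11/4: striking the common factor k^2 + 1 reduces the term (C = -11/4, x = 3/7).
Term ratio: r(k) = (3/7) * 1 / [(k+1)] - poly over poly, x = (3/7) from leading terms; C = -11/4 at k = 0.


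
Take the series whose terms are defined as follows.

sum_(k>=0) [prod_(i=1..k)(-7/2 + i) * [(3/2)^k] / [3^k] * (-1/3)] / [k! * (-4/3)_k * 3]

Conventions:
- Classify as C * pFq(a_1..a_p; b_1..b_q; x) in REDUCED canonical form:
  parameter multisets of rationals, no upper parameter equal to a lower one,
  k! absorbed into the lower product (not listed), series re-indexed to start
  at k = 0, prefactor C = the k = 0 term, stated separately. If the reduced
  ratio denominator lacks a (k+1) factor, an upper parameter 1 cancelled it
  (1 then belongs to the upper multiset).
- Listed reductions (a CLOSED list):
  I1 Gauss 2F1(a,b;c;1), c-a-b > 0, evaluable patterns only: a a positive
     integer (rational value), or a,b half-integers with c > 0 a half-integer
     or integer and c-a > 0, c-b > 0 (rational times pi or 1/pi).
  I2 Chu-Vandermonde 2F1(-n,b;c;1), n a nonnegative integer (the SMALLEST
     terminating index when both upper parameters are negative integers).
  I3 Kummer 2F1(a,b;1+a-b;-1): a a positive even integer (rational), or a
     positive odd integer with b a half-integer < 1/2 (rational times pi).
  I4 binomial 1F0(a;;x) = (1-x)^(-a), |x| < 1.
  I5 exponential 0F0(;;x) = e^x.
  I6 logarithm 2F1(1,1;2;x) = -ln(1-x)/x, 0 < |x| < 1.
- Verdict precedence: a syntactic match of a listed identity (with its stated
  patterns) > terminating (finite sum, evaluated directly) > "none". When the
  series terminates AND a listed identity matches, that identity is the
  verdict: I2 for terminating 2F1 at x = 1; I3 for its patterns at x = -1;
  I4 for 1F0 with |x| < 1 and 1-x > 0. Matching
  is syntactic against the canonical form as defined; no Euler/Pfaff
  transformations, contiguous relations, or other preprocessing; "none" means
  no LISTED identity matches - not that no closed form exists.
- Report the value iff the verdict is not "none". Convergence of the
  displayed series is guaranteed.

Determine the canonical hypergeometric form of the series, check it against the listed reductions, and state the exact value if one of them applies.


x = 1/2 here; the reduced form reads 1F1, upper {-5/2}, lower {-4/3}, C = -1/9. Verdict: none - at argument 1/2 the multisets {-5/2} ; {-4/3} match no listed identity.

Key step: x = (1/2) and the running product (C = -1/9, x = 1/2) telescopes to a rising factorial.
Adjacent-term ratio: r(k) = (1/2) * (k-5/2) / [(k-4/3) (k+1)] - poly over poly, x = (1/2) from leading terms; C = -1/9 at k = 0.


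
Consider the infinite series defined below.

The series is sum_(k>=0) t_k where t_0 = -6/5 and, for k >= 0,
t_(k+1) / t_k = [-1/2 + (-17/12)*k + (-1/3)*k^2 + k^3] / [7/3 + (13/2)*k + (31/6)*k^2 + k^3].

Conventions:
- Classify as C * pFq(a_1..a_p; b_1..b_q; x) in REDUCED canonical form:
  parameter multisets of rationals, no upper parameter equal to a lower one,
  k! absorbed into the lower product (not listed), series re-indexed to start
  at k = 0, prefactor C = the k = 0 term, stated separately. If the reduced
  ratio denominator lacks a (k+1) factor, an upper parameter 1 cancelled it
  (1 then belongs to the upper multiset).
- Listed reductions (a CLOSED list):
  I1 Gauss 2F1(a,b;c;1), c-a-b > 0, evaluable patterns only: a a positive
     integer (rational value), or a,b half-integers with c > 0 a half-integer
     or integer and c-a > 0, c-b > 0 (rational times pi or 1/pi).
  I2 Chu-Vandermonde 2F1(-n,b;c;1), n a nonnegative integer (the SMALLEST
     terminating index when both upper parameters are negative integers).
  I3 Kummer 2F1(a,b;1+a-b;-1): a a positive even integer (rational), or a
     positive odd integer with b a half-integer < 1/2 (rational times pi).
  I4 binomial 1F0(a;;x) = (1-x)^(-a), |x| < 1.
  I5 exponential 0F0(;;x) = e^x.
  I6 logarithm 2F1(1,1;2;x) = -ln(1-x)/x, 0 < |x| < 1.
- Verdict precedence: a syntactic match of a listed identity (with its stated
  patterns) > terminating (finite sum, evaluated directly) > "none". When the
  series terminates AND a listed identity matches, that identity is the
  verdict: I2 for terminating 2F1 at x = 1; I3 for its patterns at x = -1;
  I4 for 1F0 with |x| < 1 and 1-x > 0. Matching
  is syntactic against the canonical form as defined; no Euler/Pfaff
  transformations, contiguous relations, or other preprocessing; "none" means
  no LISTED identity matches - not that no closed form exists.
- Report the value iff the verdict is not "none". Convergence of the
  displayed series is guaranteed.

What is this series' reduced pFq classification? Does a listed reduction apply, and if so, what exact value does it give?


Key observation: with t_0 = -6/5, roots of the ratio polynomials (C = -6/5) are the negated parameters.
Term ratio: r(k) = 1 * (k-3/2) (k+1/2) / [(k+7/2) (k+1)] - rational in k. x = 1; t_0 = -6/5; negate the roots.

Classification (C = -6/5): 2F1 with upper {-3/2, 1/2}, lower {7/2}, argument x = 1. Verdict: Gauss's theorem I1 (half-integer case) matches (x = 1; upper {-3/2, 1/2} half-integers, c = 7/2 in the evaluable pattern). Hence: (-315/1024) * pi.


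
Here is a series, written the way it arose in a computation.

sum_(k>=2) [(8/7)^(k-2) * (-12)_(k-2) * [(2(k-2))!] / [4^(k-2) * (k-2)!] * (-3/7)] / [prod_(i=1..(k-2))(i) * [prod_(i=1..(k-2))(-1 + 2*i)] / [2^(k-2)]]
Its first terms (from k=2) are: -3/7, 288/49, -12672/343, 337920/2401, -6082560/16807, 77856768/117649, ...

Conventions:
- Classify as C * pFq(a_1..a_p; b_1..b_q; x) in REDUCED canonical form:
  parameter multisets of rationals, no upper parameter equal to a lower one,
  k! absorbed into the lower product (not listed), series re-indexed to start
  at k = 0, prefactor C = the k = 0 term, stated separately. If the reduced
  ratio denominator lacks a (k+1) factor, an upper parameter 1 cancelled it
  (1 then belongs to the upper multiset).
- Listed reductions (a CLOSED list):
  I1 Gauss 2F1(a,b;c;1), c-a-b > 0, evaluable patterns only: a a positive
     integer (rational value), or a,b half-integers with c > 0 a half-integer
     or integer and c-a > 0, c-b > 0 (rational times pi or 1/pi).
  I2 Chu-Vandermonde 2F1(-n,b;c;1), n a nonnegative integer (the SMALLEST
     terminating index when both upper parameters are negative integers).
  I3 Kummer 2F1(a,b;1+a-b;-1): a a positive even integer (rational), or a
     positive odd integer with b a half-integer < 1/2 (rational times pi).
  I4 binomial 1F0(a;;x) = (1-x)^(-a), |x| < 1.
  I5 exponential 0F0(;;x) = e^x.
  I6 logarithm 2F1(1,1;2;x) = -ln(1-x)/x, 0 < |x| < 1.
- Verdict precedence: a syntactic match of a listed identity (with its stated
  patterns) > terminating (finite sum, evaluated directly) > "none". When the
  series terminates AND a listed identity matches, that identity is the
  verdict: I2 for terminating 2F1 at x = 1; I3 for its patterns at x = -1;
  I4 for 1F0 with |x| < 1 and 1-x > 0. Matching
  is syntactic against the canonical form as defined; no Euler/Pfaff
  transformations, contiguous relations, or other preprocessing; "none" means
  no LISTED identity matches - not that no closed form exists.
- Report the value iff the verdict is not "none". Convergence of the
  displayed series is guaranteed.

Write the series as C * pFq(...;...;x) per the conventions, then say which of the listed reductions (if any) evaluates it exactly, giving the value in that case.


Key observation: with t_0 = -3/7, the lower odd product (prefactor -3/7) is 2^k (1/2)_k.
Adjacent-term ratio: r(k) = (8/7) * (k-12) / [(k+1)] ; factor over Q: parameters, x = (8/7), and C = -3/7.

Canonical form: C = -3/7 times 1F0 with upper {-12}, lower {-}, x = 8/7. Verdict: terminating. (-12)_k vanishes past k = 12, leaving a 13-term sum, computed directly. Sum: -3/96889010407.
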